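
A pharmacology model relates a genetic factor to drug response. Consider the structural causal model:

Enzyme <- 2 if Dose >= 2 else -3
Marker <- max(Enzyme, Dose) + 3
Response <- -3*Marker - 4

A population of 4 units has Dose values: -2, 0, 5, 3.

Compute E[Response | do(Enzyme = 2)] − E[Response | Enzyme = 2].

3

Under do(Enzyme=2), Enzyme's equation is replaced by Enzyme=2 for every unit. Per-unit Response: -19, -19, -28, -22. Mean = -22.
Observing Enzyme=2 restricts to units where Enzyme's equation naturally yields 2: Dose ∈ {5, 3}. In that subpopulation Response = -28, -22, mean -25.
Difference = -22 − (-25) = 3.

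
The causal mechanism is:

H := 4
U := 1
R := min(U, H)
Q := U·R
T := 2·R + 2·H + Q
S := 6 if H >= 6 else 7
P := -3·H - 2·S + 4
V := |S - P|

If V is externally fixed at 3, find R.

1

Under do(V=3), the mechanism V := |S - P| is discarded; V is fixed at 3.
No directed path runs from V to R, so R keeps its natural value.
R = min(U, H)  [with U=1, H=4]  = 1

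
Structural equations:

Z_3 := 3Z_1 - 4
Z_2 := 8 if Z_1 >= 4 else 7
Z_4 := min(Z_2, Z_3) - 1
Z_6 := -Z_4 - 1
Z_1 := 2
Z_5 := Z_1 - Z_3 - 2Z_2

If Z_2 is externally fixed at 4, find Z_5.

do(Z_2=4) replaces the equation Z_2 := 8 if Z_1 >= 4 else 7 with the constant Z_2 = 4.
Z_3 = 3Z_1 - 4  [with Z_1=2]  = 2
Z_5 = Z_1 - Z_3 - 2Z_2  [with Z_1=2, Z_3=2, Z_2=4]  = -8

-8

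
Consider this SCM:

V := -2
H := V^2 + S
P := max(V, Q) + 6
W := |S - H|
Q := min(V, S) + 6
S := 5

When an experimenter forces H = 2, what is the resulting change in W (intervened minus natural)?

-1

The intervention breaks the incoming arrows to H: H := V^2 + S no longer applies, and H = 2.
W = |S - H|  [with S=5, H=2]  = 3
Without intervention: H = V^2 + S  [with V=-2, S=5]  = 9; W = |S - H|  [with S=5, H=9]  = 4.
Change = 3 − 4 = -1.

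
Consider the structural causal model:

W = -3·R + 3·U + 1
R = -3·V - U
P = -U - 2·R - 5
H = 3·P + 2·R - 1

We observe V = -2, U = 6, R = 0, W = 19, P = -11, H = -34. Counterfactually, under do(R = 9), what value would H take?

-70

The intervention breaks the incoming arrows to R: R = -3·V - U no longer applies, and R = 9.
P = -U - 2·R - 5  [with U=6, R=9]  = -29
H = 3·P + 2·R - 1  [with P=-29, R=9]  = -70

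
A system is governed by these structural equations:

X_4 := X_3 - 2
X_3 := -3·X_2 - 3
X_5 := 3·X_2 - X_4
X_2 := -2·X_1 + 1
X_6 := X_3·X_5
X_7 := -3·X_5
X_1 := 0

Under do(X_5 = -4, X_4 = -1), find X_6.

Setting X_5 = -4, X_4 = -1 by intervention discards those variables' equations.
X_2 = -2·X_1 + 1  [with X_1=0]  = 1
X_3 = -3·X_2 - 3  [with X_2=1]  = -6
X_6 = X_3·X_5  [with X_3=-6, X_5=-4]  = 24

24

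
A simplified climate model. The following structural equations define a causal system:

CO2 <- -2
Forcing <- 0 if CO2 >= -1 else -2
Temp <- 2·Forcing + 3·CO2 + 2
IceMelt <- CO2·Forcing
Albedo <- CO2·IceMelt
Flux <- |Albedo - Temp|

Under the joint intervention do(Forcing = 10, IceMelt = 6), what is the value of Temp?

The joint intervention fixes Forcing = 10, IceMelt = 6, removing each variable's own equation.
Temp = 2·Forcing + 3·CO2 + 2  [with Forcing=10, CO2=-2]  = 16

16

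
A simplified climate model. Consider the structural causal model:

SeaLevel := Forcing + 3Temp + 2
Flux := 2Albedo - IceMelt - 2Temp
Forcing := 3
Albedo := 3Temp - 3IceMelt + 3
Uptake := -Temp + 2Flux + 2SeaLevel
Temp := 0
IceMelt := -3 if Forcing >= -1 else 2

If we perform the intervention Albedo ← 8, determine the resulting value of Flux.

19

Under do(Albedo=8), the mechanism Albedo := 3Temp - 3IceMelt + 3 is discarded; Albedo is fixed at 8.
IceMelt = -3 if Forcing >= -1 else 2  [with Forcing=3]  = -3
Flux = 2Albedo - IceMelt - 2Temp  [with Albedo=8, IceMelt=-3, Temp=0]  = 19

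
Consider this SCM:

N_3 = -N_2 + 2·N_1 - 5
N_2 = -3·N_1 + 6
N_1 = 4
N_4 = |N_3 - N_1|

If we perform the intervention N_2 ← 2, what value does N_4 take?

Under do(N_2=2), the mechanism N_2 = -3·N_1 + 6 is discarded; N_2 is fixed at 2.
N_3 = -N_2 + 2·N_1 - 5  [with N_2=2, N_1=4]  = 1
N_4 = |N_3 - N_1|  [with N_3=1, N_1=4]  = 3

3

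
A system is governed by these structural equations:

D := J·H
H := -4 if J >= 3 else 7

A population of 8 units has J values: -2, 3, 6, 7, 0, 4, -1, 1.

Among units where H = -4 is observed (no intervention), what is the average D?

-20

Observing H=-4 restricts to units where H's equation naturally yields -4: J ∈ {3, 6, 7, 4}. In that subpopulation D = -12, -24, -28, -16, mean -20.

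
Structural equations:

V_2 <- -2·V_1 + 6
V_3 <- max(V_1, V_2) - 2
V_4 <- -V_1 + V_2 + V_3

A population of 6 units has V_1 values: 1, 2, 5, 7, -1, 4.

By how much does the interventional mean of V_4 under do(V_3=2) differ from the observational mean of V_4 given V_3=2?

Under do(V_3=2), V_3's equation is replaced by V_3=2 for every unit. Per-unit V_4: 5, 2, -7, -13, 11, -4. Mean = -1.
Conditioning on V_3=2 selects the 2 unit(s) with V_1 ∈ {1, 4}. Their V_4 values: 5, -4. Mean = 0.5.
Difference = -1 − 0.5 = -1.5.

-1.5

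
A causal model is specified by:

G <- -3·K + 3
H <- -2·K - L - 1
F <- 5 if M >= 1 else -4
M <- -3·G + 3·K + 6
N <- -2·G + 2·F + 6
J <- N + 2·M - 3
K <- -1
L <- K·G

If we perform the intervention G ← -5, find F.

Under do(G=-5), the mechanism G <- -3·K + 3 is discarded; G is fixed at -5.
M = -3·G + 3·K + 6  [with G=-5, K=-1]  = 18
F = 5 if M >= 1 else -4  [with M=18]  = 5

5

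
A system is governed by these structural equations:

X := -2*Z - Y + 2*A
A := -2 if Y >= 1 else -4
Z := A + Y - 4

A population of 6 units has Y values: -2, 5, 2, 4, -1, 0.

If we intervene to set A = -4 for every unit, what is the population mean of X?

The intervention sets A=-4 in all 6 units regardless of Y. Recomputing X per unit gives 14, -7, 2, -4, 11, 8; average 4.

4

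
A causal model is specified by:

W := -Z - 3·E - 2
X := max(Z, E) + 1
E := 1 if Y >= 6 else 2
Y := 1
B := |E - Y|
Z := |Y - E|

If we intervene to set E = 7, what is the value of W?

Under do(E=7), the mechanism E := 1 if Y >= 6 else 2 is discarded; E is fixed at 7.
Z = |Y - E|  [with Y=1, E=7]  = 6
W = -Z - 3·E - 2  [with Z=6, E=7]  = -29

-29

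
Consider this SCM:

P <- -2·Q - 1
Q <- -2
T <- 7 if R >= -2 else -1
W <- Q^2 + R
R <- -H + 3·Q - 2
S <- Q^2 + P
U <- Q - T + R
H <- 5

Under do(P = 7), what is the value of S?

do(P=7) replaces the equation P <- -2·Q - 1 with the constant P = 7.
S = Q^2 + P  [with Q=-2, P=7]  = 11

11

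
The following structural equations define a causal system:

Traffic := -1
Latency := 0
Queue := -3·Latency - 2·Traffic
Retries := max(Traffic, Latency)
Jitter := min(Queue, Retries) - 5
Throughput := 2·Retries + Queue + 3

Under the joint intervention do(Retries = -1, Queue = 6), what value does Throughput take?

The joint intervention fixes Retries = -1, Queue = 6, removing each variable's own equation.
Throughput = 2·Retries + Queue + 3  [with Retries=-1, Queue=6]  = 7

7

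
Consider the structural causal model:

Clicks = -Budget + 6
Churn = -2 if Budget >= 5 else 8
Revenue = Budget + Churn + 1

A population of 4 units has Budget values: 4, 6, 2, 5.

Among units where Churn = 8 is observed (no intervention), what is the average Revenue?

12

Observing Churn=8 restricts to units where Churn's equation naturally yields 8: Budget ∈ {4, 2}. In that subpopulation Revenue = 13, 11, mean 12.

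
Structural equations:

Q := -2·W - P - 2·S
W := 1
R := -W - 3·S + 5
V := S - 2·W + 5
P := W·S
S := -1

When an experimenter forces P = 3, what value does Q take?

-3

The intervention breaks the incoming arrows to P: P := W·S no longer applies, and P = 3.
Q = -2·W - P - 2·S  [with W=1, P=3, S=-1]  = -3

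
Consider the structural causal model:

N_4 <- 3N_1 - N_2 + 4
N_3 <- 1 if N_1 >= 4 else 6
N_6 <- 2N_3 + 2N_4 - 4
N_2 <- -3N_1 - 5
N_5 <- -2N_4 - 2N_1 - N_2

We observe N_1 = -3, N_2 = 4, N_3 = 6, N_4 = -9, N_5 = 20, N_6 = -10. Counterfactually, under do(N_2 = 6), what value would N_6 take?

Under do(N_2=6), the mechanism N_2 <- -3N_1 - 5 is discarded; N_2 is fixed at 6.
N_3 = 1 if N_1 >= 4 else 6  [with N_1=-3]  = 6
N_4 = 3N_1 - N_2 + 4  [with N_1=-3, N_2=6]  = -11
N_6 = 2N_3 + 2N_4 - 4  [with N_3=6, N_4=-11]  = -14

-14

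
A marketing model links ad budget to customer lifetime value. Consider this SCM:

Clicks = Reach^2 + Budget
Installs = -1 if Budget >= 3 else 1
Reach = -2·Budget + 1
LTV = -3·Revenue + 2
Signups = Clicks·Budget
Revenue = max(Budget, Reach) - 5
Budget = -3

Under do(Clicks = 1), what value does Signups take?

do(Clicks=1) replaces the equation Clicks = Reach^2 + Budget with the constant Clicks = 1.
Signups = Clicks·Budget  [with Clicks=1, Budget=-3]  = -3

-3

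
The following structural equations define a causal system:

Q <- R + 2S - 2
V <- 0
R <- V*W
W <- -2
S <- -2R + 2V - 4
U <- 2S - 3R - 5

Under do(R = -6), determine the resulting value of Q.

do(R=-6) replaces the equation R <- V*W with the constant R = -6.
S = -2R + 2V - 4  [with R=-6, V=0]  = 8
Q = R + 2S - 2  [with R=-6, S=8]  = 8

8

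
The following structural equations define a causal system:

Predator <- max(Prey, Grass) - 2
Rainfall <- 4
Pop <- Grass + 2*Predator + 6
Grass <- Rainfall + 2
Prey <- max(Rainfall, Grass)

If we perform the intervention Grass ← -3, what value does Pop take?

7

do(Grass=-3) replaces the equation Grass <- Rainfall + 2 with the constant Grass = -3.
Prey = max(Rainfall, Grass)  [with Rainfall=4, Grass=-3]  = 4
Predator = max(Prey, Grass) - 2  [with Prey=4, Grass=-3]  = 2
Pop = Grass + 2*Predator + 6  [with Grass=-3, Predator=2]  = 7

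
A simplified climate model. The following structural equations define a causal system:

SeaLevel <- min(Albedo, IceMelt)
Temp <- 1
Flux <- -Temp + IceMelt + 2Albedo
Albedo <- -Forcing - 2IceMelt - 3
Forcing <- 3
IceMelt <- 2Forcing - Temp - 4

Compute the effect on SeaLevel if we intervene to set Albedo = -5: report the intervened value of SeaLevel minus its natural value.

3

Intervening sets Albedo = -5 and removes its equation (Albedo <- -Forcing - 2IceMelt - 3).
IceMelt = 2Forcing - Temp - 4  [with Forcing=3, Temp=1]  = 1
SeaLevel = min(Albedo, IceMelt)  [with Albedo=-5, IceMelt=1]  = -5
Without intervention: IceMelt = 2Forcing - Temp - 4  [with Forcing=3, Temp=1]  = 1; Albedo = -Forcing - 2IceMelt - 3  [with Forcing=3, IceMelt=1]  = -8; SeaLevel = min(Albedo, IceMelt)  [with Albedo=-8, IceMelt=1]  = -8.
Change = -5 − (-8) = 3.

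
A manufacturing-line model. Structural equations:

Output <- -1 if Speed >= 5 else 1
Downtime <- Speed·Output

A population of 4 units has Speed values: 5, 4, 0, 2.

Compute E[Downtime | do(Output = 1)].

Under do(Output=1), Output's equation is replaced by Output=1 for every unit. Per-unit Downtime: 5, 4, 0, 2. Mean = 2.75.

2.75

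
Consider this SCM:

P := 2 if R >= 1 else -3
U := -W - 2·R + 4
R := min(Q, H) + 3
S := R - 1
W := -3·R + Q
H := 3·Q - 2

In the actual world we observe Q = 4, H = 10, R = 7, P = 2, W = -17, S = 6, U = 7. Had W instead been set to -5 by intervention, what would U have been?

Under do(W=-5), the mechanism W := -3·R + Q is discarded; W is fixed at -5.
H = 3·Q - 2  [with Q=4]  = 10
R = min(Q, H) + 3  [with Q=4, H=10]  = 7
U = -W - 2·R + 4  [with W=-5, R=7]  = -5

-5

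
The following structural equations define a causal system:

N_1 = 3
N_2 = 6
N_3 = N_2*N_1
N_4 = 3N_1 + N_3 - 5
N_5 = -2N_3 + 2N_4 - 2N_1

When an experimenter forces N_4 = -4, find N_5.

Intervening sets N_4 = -4 and removes its equation (N_4 = 3N_1 + N_3 - 5).
N_3 = N_2*N_1  [with N_2=6, N_1=3]  = 18
N_5 = -2N_3 + 2N_4 - 2N_1  [with N_3=18, N_4=-4, N_1=3]  = -50

-50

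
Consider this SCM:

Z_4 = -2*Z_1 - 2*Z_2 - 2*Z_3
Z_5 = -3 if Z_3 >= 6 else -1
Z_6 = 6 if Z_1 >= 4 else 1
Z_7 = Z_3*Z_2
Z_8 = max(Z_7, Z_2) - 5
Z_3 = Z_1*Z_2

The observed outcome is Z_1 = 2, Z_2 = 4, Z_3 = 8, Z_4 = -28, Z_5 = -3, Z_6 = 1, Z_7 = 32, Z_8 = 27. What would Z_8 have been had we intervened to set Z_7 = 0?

-1

do(Z_7=0) replaces the equation Z_7 = Z_3*Z_2 with the constant Z_7 = 0.
Z_8 = max(Z_7, Z_2) - 5  [with Z_7=0, Z_2=4]  = -1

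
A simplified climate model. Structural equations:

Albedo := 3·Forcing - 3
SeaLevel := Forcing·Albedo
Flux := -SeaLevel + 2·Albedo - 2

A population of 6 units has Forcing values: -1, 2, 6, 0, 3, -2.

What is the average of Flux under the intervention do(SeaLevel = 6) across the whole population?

Under do(SeaLevel=6), SeaLevel's equation is replaced by SeaLevel=6 for every unit. Per-unit Flux: -20, -2, 22, -14, 4, -26. Mean = -6.

-6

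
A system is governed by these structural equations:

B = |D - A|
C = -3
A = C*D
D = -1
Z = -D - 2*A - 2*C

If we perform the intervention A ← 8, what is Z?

-9

The intervention breaks the incoming arrows to A: A = C*D no longer applies, and A = 8.
Z = -D - 2*A - 2*C  [with D=-1, A=8, C=-3]  = -9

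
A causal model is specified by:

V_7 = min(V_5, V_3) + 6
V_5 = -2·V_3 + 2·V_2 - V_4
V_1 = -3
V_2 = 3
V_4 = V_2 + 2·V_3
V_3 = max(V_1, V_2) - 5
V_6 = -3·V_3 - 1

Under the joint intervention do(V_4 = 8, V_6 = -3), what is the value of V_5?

2

Setting V_4 = 8, V_6 = -3 by intervention discards those variables' equations.
V_3 = max(V_1, V_2) - 5  [with V_1=-3, V_2=3]  = -2
V_5 = -2·V_3 + 2·V_2 - V_4  [with V_3=-2, V_2=3, V_4=8]  = 2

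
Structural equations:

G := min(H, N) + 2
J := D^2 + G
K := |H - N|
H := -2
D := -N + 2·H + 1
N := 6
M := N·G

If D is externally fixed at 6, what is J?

36

The intervention breaks the incoming arrows to D: D := -N + 2·H + 1 no longer applies, and D = 6.
G = min(H, N) + 2  [with H=-2, N=6]  = 0
J = D^2 + G  [with D=6, G=0]  = 36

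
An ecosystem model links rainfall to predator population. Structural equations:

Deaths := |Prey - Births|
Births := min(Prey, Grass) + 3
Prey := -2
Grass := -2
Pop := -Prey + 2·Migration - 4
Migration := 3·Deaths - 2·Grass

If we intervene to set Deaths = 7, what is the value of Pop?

48

Under do(Deaths=7), the mechanism Deaths := |Prey - Births| is discarded; Deaths is fixed at 7.
Migration = 3·Deaths - 2·Grass  [with Deaths=7, Grass=-2]  = 25
Pop = -Prey + 2·Migration - 4  [with Prey=-2, Migration=25]  = 48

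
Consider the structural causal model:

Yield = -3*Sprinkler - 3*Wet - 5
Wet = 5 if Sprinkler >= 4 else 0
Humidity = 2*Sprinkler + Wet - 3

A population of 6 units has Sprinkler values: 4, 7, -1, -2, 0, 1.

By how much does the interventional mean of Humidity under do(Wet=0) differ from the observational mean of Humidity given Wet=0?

The intervention sets Wet=0 in all 6 units regardless of Sprinkler. Recomputing Humidity per unit gives 5, 11, -5, -7, -3, -1; average 0.
Observing Wet=0 restricts to units where Wet's equation naturally yields 0: Sprinkler ∈ {-1, -2, 0, 1}. In that subpopulation Humidity = -5, -7, -3, -1, mean -4.
Difference = 0 − (-4) = 4.

4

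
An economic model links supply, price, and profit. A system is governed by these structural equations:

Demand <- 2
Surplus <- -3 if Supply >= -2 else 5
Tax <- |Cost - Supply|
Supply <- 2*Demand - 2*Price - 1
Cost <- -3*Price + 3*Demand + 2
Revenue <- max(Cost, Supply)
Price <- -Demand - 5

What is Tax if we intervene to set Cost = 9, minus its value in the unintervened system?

Under do(Cost=9), the mechanism Cost <- -3*Price + 3*Demand + 2 is discarded; Cost is fixed at 9.
Price = -Demand - 5  [with Demand=2]  = -7
Supply = 2*Demand - 2*Price - 1  [with Demand=2, Price=-7]  = 17
Tax = |Cost - Supply|  [with Cost=9, Supply=17]  = 8
Without intervention: Price = -Demand - 5  [with Demand=2]  = -7; Supply = 2*Demand - 2*Price - 1  [with Demand=2, Price=-7]  = 17; Cost = -3*Price + 3*Demand + 2  [with Price=-7, Demand=2]  = 29; Tax = |Cost - Supply|  [with Cost=29, Supply=17]  = 12.
Change = 8 − 12 = -4.

-4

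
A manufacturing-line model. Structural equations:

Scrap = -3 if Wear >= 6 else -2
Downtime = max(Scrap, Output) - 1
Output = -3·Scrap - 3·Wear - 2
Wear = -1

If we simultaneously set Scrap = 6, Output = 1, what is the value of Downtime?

Setting Scrap = 6, Output = 1 by intervention discards those variables' equations.
Downtime = max(Scrap, Output) - 1  [with Scrap=6, Output=1]  = 5

5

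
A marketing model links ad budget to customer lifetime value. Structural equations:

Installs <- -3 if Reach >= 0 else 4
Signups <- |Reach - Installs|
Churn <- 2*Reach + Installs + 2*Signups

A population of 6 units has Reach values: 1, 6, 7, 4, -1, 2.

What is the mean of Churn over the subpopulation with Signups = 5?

Conditioning on Signups=5 selects the 2 unit(s) with Reach ∈ {-1, 2}. Their Churn values: 12, 11. Mean = 11.5.

11.5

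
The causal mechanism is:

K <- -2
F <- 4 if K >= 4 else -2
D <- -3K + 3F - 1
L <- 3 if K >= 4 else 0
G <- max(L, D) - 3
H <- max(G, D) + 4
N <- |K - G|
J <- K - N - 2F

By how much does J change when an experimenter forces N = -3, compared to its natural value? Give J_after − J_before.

4

do(N=-3) replaces the equation N <- |K - G| with the constant N = -3.
F = 4 if K >= 4 else -2  [with K=-2]  = -2
J = K - N - 2F  [with K=-2, N=-3, F=-2]  = 5
Without intervention: F = 4 if K >= 4 else -2  [with K=-2]  = -2; D = -3K + 3F - 1  [with K=-2, F=-2]  = -1; L = 3 if K >= 4 else 0  [with K=-2]  = 0; G = max(L, D) - 3  [with L=0, D=-1]  = -3; N = |K - G|  [with K=-2, G=-3]  = 1; J = K - N - 2F  [with K=-2, N=1, F=-2]  = 1.
Change = 5 − 1 = 4.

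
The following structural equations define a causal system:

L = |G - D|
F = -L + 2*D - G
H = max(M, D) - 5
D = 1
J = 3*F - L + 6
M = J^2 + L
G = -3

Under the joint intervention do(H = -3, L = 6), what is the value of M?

Setting H = -3, L = 6 by intervention discards those variables' equations.
F = -L + 2*D - G  [with L=6, D=1, G=-3]  = -1
J = 3*F - L + 6  [with F=-1, L=6]  = -3
M = J^2 + L  [with J=-3, L=6]  = 15

15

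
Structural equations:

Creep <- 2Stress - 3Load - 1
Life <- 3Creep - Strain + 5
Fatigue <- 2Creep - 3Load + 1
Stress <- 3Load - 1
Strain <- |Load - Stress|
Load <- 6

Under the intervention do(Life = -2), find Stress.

17

do(Life=-2) replaces the equation Life <- 3Creep - Strain + 5 with the constant Life = -2.
Stress is not downstream of the intervention, so its value is determined by the original equations.
Stress = 3Load - 1  [with Load=6]  = 17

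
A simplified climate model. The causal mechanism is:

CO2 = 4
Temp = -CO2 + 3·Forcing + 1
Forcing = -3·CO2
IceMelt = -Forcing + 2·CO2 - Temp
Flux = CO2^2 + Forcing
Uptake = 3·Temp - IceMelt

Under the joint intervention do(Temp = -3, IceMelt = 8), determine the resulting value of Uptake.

-17

Setting Temp = -3, IceMelt = 8 by intervention discards those variables' equations.
Uptake = 3·Temp - IceMelt  [with Temp=-3, IceMelt=8]  = -17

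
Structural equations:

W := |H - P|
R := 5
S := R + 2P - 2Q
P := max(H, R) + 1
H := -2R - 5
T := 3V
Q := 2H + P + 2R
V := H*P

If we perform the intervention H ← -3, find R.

Under do(H=-3), the mechanism H := -2R - 5 is discarded; H is fixed at -3.
R is not downstream of the intervention, so its value is determined by the original equations.

5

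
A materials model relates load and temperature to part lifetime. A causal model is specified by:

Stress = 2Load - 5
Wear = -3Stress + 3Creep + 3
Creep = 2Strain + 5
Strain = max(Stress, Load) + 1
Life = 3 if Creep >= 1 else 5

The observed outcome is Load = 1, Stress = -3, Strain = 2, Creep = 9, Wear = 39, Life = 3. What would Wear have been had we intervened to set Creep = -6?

Intervening sets Creep = -6 and removes its equation (Creep = 2Strain + 5).
Stress = 2Load - 5  [with Load=1]  = -3
Wear = -3Stress + 3Creep + 3  [with Stress=-3, Creep=-6]  = -6

-6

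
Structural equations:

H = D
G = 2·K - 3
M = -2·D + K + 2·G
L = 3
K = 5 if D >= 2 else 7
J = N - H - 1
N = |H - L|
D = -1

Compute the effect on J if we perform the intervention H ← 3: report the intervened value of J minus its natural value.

do(H=3) replaces the equation H = D with the constant H = 3.
N = |H - L|  [with H=3, L=3]  = 0
J = N - H - 1  [with N=0, H=3]  = -4
Without intervention: H = D  [with D=-1]  = -1; N = |H - L|  [with H=-1, L=3]  = 4; J = N - H - 1  [with N=4, H=-1]  = 4.
Change = -4 − 4 = -8.

-8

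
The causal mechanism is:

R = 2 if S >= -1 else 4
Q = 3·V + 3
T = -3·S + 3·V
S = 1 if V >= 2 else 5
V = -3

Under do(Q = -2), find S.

5

The intervention breaks the incoming arrows to Q: Q = 3·V + 3 no longer applies, and Q = -2.
Since S is not a descendant of the intervened variable, it is unaffected.
S = 1 if V >= 2 else 5  [with V=-3]  = 5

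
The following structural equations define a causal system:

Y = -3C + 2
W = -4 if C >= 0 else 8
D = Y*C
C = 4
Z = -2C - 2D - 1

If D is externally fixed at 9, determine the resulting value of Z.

-27

The intervention breaks the incoming arrows to D: D = Y*C no longer applies, and D = 9.
Z = -2C - 2D - 1  [with C=4, D=9]  = -27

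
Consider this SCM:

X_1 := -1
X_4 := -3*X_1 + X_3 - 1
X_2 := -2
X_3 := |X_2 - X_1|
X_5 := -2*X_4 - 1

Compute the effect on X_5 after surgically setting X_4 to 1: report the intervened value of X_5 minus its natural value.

Intervening sets X_4 = 1 and removes its equation (X_4 := -3*X_1 + X_3 - 1).
X_5 = -2*X_4 - 1  [with X_4=1]  = -3
Without intervention: X_3 = |X_2 - X_1|  [with X_2=-2, X_1=-1]  = 1; X_4 = -3*X_1 + X_3 - 1  [with X_1=-1, X_3=1]  = 3; X_5 = -2*X_4 - 1  [with X_4=3]  = -7.
Change = -3 − (-7) = 4.

4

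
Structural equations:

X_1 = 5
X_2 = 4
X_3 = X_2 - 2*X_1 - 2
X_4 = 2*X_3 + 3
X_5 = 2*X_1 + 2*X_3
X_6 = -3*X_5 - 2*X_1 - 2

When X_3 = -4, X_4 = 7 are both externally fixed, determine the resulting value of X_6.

Setting X_3 = -4, X_4 = 7 by intervention discards those variables' equations.
X_5 = 2*X_1 + 2*X_3  [with X_1=5, X_3=-4]  = 2
X_6 = -3*X_5 - 2*X_1 - 2  [with X_5=2, X_1=5]  = -18

-18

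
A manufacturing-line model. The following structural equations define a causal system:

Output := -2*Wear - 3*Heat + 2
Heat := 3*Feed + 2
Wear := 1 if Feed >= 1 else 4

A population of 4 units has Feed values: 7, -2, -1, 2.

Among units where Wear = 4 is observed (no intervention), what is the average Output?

E[Output|Wear=4] averages over only the 2 units with Wear=4 (Feed = -2, -1): Output = 6, -3, mean 1.5.

1.5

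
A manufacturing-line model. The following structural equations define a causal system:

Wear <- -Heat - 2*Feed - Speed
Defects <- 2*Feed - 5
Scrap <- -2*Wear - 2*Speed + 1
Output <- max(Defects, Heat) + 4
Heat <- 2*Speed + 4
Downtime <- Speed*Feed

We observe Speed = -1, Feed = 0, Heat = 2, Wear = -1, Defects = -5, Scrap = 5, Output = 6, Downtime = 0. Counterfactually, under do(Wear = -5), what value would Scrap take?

13

Under do(Wear=-5), the mechanism Wear <- -Heat - 2*Feed - Speed is discarded; Wear is fixed at -5.
Scrap = -2*Wear - 2*Speed + 1  [with Wear=-5, Speed=-1]  = 13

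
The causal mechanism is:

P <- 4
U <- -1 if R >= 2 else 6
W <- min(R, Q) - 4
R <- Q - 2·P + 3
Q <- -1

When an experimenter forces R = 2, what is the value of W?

The intervention breaks the incoming arrows to R: R <- Q - 2·P + 3 no longer applies, and R = 2.
W = min(R, Q) - 4  [with R=2, Q=-1]  = -5

-5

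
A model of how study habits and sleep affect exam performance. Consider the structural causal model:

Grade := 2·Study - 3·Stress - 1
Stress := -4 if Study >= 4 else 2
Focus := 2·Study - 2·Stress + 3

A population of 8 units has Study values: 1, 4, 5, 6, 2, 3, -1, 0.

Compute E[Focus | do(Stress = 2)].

4

Every unit gets Stress=2 under the intervention. Focus values become 1, 7, 9, 11, 3, 5, -3, -1; E[Focus|do(Stress=2)] = 4.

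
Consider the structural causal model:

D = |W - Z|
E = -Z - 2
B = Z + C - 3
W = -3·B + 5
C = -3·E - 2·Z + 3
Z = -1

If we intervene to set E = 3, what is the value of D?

30

Under do(E=3), the mechanism E = -Z - 2 is discarded; E is fixed at 3.
C = -3·E - 2·Z + 3  [with E=3, Z=-1]  = -4
B = Z + C - 3  [with Z=-1, C=-4]  = -8
W = -3·B + 5  [with B=-8]  = 29
D = |W - Z|  [with W=29, Z=-1]  = 30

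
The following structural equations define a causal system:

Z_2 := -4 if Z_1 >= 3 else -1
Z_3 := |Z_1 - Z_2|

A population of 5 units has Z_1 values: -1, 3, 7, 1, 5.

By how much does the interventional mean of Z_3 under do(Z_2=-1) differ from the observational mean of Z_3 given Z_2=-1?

Every unit gets Z_2=-1 under the intervention. Z_3 values become 0, 4, 8, 2, 6; E[Z_3|do(Z_2=-1)] = 4.
Observing Z_2=-1 restricts to units where Z_2's equation naturally yields -1: Z_1 ∈ {-1, 1}. In that subpopulation Z_3 = 0, 2, mean 1.
Difference = 4 − 1 = 3.

3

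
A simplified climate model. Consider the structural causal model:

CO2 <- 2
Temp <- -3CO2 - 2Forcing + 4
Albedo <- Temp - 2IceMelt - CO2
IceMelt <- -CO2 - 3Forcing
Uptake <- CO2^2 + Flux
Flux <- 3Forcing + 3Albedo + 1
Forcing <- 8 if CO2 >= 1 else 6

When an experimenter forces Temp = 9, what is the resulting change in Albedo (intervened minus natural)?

do(Temp=9) replaces the equation Temp <- -3CO2 - 2Forcing + 4 with the constant Temp = 9.
Forcing = 8 if CO2 >= 1 else 6  [with CO2=2]  = 8
IceMelt = -CO2 - 3Forcing  [with CO2=2, Forcing=8]  = -26
Albedo = Temp - 2IceMelt - CO2  [with Temp=9, IceMelt=-26, CO2=2]  = 59
Without intervention: Forcing = 8 if CO2 >= 1 else 6  [with CO2=2]  = 8; Temp = -3CO2 - 2Forcing + 4  [with CO2=2, Forcing=8]  = -18; IceMelt = -CO2 - 3Forcing  [with CO2=2, Forcing=8]  = -26; Albedo = Temp - 2IceMelt - CO2  [with Temp=-18, IceMelt=-26, CO2=2]  = 32.
Change = 59 − 32 = 27.

27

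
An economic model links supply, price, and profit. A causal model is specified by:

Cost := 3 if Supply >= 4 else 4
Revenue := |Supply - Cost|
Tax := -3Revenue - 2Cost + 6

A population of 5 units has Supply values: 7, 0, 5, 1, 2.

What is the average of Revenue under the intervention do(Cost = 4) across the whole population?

do(Cost=4) breaks Cost's dependence on Supply. With Cost=4 fixed, Revenue across the units is 3, 4, 1, 3, 2, mean 2.6.

2.6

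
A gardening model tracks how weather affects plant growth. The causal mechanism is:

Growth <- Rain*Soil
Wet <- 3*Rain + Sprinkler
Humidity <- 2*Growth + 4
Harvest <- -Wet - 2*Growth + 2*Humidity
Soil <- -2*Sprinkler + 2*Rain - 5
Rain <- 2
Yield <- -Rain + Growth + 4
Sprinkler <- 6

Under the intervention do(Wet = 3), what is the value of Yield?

The intervention breaks the incoming arrows to Wet: Wet <- 3*Rain + Sprinkler no longer applies, and Wet = 3.
No directed path runs from Wet to Yield, so Yield keeps its natural value.
Soil = -2*Sprinkler + 2*Rain - 5  [with Sprinkler=6, Rain=2]  = -13
Growth = Rain*Soil  [with Rain=2, Soil=-13]  = -26
Yield = -Rain + Growth + 4  [with Rain=2, Growth=-26]  = -24

-24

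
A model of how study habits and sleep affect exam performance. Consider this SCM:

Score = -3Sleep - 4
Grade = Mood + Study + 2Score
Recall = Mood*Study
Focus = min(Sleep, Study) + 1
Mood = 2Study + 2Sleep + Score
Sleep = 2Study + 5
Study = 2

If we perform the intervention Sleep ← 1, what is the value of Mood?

do(Sleep=1) replaces the equation Sleep = 2Study + 5 with the constant Sleep = 1.
Score = -3Sleep - 4  [with Sleep=1]  = -7
Mood = 2Study + 2Sleep + Score  [with Study=2, Sleep=1, Score=-7]  = -1

-1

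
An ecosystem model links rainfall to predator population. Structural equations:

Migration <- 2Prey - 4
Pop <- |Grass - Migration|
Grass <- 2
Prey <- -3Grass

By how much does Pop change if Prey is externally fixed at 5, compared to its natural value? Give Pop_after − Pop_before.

Under do(Prey=5), the mechanism Prey <- -3Grass is discarded; Prey is fixed at 5.
Migration = 2Prey - 4  [with Prey=5]  = 6
Pop = |Grass - Migration|  [with Grass=2, Migration=6]  = 4
Without intervention: Prey = -3Grass  [with Grass=2]  = -6; Migration = 2Prey - 4  [with Prey=-6]  = -16; Pop = |Grass - Migration|  [with Grass=2, Migration=-16]  = 18.
Change = 4 − 18 = -14.

-14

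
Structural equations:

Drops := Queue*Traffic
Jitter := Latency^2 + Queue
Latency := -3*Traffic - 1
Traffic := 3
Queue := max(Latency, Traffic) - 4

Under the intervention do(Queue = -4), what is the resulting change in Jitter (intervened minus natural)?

do(Queue=-4) replaces the equation Queue := max(Latency, Traffic) - 4 with the constant Queue = -4.
Latency = -3*Traffic - 1  [with Traffic=3]  = -10
Jitter = Latency^2 + Queue  [with Latency=-10, Queue=-4]  = 96
Without intervention: Latency = -3*Traffic - 1  [with Traffic=3]  = -10; Queue = max(Latency, Traffic) - 4  [with Latency=-10, Traffic=3]  = -1; Jitter = Latency^2 + Queue  [with Latency=-10, Queue=-1]  = 99.
Change = 96 − 99 = -3.

-3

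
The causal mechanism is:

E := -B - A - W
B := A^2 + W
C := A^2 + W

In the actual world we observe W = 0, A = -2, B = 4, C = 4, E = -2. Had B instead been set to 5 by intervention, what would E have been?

do(B=5) replaces the equation B := A^2 + W with the constant B = 5.
E = -B - A - W  [with B=5, A=-2, W=0]  = -3

-3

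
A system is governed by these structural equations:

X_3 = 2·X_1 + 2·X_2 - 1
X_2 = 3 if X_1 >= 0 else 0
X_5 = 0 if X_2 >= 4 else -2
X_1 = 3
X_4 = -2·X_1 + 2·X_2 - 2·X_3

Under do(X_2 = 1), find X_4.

Under do(X_2=1), the mechanism X_2 = 3 if X_1 >= 0 else 0 is discarded; X_2 is fixed at 1.
X_3 = 2·X_1 + 2·X_2 - 1  [with X_1=3, X_2=1]  = 7
X_4 = -2·X_1 + 2·X_2 - 2·X_3  [with X_1=3, X_2=1, X_3=7]  = -18

-18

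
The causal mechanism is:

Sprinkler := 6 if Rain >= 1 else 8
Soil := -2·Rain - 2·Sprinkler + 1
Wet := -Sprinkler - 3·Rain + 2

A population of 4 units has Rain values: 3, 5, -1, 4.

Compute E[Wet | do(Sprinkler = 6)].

-12.25

Under do(Sprinkler=6), Sprinkler's equation is replaced by Sprinkler=6 for every unit. Per-unit Wet: -13, -19, -1, -16. Mean = -12.25.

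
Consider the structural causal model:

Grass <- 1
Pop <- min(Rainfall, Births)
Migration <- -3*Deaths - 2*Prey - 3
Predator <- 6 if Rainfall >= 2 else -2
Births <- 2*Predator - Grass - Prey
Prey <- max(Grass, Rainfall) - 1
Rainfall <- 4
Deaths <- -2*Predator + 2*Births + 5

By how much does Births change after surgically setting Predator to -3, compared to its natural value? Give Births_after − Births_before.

-18

Intervening sets Predator = -3 and removes its equation (Predator <- 6 if Rainfall >= 2 else -2).
Prey = max(Grass, Rainfall) - 1  [with Grass=1, Rainfall=4]  = 3
Births = 2*Predator - Grass - Prey  [with Predator=-3, Grass=1, Prey=3]  = -10
Without intervention: Prey = max(Grass, Rainfall) - 1  [with Grass=1, Rainfall=4]  = 3; Predator = 6 if Rainfall >= 2 else -2  [with Rainfall=4]  = 6; Births = 2*Predator - Grass - Prey  [with Predator=6, Grass=1, Prey=3]  = 8.
Change = -10 − 8 = -18.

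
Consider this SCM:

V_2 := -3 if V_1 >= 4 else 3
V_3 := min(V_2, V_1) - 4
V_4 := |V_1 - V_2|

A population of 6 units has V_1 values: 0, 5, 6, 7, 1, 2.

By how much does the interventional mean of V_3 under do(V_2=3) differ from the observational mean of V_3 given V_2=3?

1

The intervention sets V_2=3 in all 6 units regardless of V_1. Recomputing V_3 per unit gives -4, -1, -1, -1, -3, -2; average -2.
Conditioning on V_2=3 selects the 3 unit(s) with V_1 ∈ {0, 1, 2}. Their V_3 values: -4, -3, -2. Mean = -3.
Difference = -2 − (-3) = 1.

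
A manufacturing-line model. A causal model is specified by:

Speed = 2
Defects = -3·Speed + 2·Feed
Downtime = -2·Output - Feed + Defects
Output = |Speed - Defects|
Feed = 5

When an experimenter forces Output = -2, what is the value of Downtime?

Intervening sets Output = -2 and removes its equation (Output = |Speed - Defects|).
Defects = -3·Speed + 2·Feed  [with Speed=2, Feed=5]  = 4
Downtime = -2·Output - Feed + Defects  [with Output=-2, Feed=5, Defects=4]  = 3

3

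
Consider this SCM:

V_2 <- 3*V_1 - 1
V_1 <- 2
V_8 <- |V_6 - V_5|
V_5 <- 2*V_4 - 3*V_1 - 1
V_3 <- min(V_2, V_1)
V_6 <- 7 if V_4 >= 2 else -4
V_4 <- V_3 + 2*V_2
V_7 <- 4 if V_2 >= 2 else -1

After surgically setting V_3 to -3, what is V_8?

The intervention breaks the incoming arrows to V_3: V_3 <- min(V_2, V_1) no longer applies, and V_3 = -3.
V_2 = 3*V_1 - 1  [with V_1=2]  = 5
V_4 = V_3 + 2*V_2  [with V_3=-3, V_2=5]  = 7
V_5 = 2*V_4 - 3*V_1 - 1  [with V_4=7, V_1=2]  = 7
V_6 = 7 if V_4 >= 2 else -4  [with V_4=7]  = 7
V_8 = |V_6 - V_5|  [with V_6=7, V_5=7]  = 0

0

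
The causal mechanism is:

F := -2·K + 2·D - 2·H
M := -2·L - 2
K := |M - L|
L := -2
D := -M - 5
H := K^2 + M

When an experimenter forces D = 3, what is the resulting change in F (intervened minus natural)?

20

The intervention breaks the incoming arrows to D: D := -M - 5 no longer applies, and D = 3.
M = -2·L - 2  [with L=-2]  = 2
K = |M - L|  [with M=2, L=-2]  = 4
H = K^2 + M  [with K=4, M=2]  = 18
F = -2·K + 2·D - 2·H  [with K=4, D=3, H=18]  = -38
Without intervention: M = -2·L - 2  [with L=-2]  = 2; D = -M - 5  [with M=2]  = -7; K = |M - L|  [with M=2, L=-2]  = 4; H = K^2 + M  [with K=4, M=2]  = 18; F = -2·K + 2·D - 2·H  [with K=4, D=-7, H=18]  = -58.
Change = -38 − (-58) = 20.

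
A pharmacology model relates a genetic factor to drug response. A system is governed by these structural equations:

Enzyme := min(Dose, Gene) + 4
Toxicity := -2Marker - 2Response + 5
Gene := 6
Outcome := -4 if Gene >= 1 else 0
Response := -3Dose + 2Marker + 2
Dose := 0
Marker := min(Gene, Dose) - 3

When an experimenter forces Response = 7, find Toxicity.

-3

The intervention breaks the incoming arrows to Response: Response := -3Dose + 2Marker + 2 no longer applies, and Response = 7.
Marker = min(Gene, Dose) - 3  [with Gene=6, Dose=0]  = -3
Toxicity = -2Marker - 2Response + 5  [with Marker=-3, Response=7]  = -3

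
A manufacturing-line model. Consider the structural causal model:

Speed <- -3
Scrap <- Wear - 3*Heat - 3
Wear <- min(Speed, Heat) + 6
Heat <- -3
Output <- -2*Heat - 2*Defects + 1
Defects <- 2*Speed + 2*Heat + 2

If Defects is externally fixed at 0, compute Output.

7

Under do(Defects=0), the mechanism Defects <- 2*Speed + 2*Heat + 2 is discarded; Defects is fixed at 0.
Output = -2*Heat - 2*Defects + 1  [with Heat=-3, Defects=0]  = 7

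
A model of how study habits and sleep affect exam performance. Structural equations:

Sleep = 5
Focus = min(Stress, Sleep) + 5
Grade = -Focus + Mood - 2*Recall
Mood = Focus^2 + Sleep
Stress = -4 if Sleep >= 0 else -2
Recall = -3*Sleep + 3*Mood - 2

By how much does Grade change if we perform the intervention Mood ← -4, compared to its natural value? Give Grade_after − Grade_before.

50

Under do(Mood=-4), the mechanism Mood = Focus^2 + Sleep is discarded; Mood is fixed at -4.
Stress = -4 if Sleep >= 0 else -2  [with Sleep=5]  = -4
Focus = min(Stress, Sleep) + 5  [with Stress=-4, Sleep=5]  = 1
Recall = -3*Sleep + 3*Mood - 2  [with Sleep=5, Mood=-4]  = -29
Grade = -Focus + Mood - 2*Recall  [with Focus=1, Mood=-4, Recall=-29]  = 53
Without intervention: Stress = -4 if Sleep >= 0 else -2  [with Sleep=5]  = -4; Focus = min(Stress, Sleep) + 5  [with Stress=-4, Sleep=5]  = 1; Mood = Focus^2 + Sleep  [with Focus=1, Sleep=5]  = 6; Recall = -3*Sleep + 3*Mood - 2  [with Sleep=5, Mood=6]  = 1; Grade = -Focus + Mood - 2*Recall  [with Focus=1, Mood=6, Recall=1]  = 3.
Change = 53 − 3 = 50.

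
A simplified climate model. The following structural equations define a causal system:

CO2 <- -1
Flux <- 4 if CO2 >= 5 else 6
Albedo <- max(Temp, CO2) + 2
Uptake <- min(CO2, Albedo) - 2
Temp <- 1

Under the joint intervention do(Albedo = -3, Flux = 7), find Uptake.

Setting Albedo = -3, Flux = 7 by intervention discards those variables' equations.
Uptake = min(CO2, Albedo) - 2  [with CO2=-1, Albedo=-3]  = -5

-5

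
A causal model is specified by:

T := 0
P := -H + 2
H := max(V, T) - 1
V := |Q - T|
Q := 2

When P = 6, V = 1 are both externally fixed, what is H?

0

Under do(P = 6, V = 1), each intervened variable's structural equation is replaced by its fixed value.
H = max(V, T) - 1  [with V=1, T=0]  = 0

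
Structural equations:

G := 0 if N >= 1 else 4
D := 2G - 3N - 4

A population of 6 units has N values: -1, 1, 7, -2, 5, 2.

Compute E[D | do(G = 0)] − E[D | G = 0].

Under do(G=0), G's equation is replaced by G=0 for every unit. Per-unit D: -1, -7, -25, 2, -19, -10. Mean = -10.
Observing G=0 restricts to units where G's equation naturally yields 0: N ∈ {1, 7, 5, 2}. In that subpopulation D = -7, -25, -19, -10, mean -15.25.
Difference = -10 − (-15.25) = 5.25.

5.25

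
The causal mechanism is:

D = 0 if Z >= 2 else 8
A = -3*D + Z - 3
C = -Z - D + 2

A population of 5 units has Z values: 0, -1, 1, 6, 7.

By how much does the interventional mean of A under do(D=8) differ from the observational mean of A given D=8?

The intervention sets D=8 in all 5 units regardless of Z. Recomputing A per unit gives -27, -28, -26, -21, -20; average -24.4.
Conditioning on D=8 selects the 3 unit(s) with Z ∈ {0, -1, 1}. Their A values: -27, -28, -26. Mean = -27.
Difference = -24.4 − (-27) = 2.6.

2.6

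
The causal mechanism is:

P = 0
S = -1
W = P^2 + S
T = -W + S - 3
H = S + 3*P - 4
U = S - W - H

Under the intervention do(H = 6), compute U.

The intervention breaks the incoming arrows to H: H = S + 3*P - 4 no longer applies, and H = 6.
W = P^2 + S  [with P=0, S=-1]  = -1
U = S - W - H  [with S=-1, W=-1, H=6]  = -6

-6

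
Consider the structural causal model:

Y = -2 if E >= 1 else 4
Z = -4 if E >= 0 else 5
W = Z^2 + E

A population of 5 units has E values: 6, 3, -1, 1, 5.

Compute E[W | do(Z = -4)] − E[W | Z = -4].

-0.95

Under do(Z=-4), Z's equation is replaced by Z=-4 for every unit. Per-unit W: 22, 19, 15, 17, 21. Mean = 18.8.
Observing Z=-4 restricts to units where Z's equation naturally yields -4: E ∈ {6, 3, 1, 5}. In that subpopulation W = 22, 19, 17, 21, mean 19.75.
Difference = 18.8 − 19.75 = -0.95.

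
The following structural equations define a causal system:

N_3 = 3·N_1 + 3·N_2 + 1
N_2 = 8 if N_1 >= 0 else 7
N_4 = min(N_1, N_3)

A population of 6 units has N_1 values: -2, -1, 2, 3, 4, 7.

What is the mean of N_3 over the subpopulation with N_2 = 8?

37

E[N_3|N_2=8] averages over only the 4 units with N_2=8 (N_1 = 2, 3, 4, 7): N_3 = 31, 34, 37, 46, mean 37.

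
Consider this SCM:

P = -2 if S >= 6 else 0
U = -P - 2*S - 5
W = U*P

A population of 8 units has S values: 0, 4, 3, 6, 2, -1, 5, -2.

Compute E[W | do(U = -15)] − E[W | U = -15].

Under do(U=-15), U's equation is replaced by U=-15 for every unit. Per-unit W: 0, 0, 0, 30, 0, 0, 0, 0. Mean = 3.75.
E[W|U=-15] averages over only the 2 units with U=-15 (S = 6, 5): W = 30, 0, mean 15.
Difference = 3.75 − 15 = -11.25.

-11.25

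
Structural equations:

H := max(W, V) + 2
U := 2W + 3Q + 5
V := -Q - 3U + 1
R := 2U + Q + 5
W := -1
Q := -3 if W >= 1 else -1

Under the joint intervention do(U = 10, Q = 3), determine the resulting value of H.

Setting U = 10, Q = 3 by intervention discards those variables' equations.
V = -Q - 3U + 1  [with Q=3, U=10]  = -32
H = max(W, V) + 2  [with W=-1, V=-32]  = 1

1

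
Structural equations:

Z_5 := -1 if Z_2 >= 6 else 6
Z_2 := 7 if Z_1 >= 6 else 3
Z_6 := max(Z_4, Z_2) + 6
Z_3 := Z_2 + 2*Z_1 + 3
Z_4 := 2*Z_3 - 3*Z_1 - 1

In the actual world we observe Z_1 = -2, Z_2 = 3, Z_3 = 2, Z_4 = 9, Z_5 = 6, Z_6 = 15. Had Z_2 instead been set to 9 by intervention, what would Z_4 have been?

21

Under do(Z_2=9), the mechanism Z_2 := 7 if Z_1 >= 6 else 3 is discarded; Z_2 is fixed at 9.
Z_3 = Z_2 + 2*Z_1 + 3  [with Z_2=9, Z_1=-2]  = 8
Z_4 = 2*Z_3 - 3*Z_1 - 1  [with Z_3=8, Z_1=-2]  = 21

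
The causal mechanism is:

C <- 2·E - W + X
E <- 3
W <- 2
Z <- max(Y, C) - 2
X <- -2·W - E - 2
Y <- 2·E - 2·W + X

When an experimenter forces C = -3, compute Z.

The intervention breaks the incoming arrows to C: C <- 2·E - W + X no longer applies, and C = -3.
X = -2·W - E - 2  [with W=2, E=3]  = -9
Y = 2·E - 2·W + X  [with E=3, W=2, X=-9]  = -7
Z = max(Y, C) - 2  [with Y=-7, C=-3]  = -5

-5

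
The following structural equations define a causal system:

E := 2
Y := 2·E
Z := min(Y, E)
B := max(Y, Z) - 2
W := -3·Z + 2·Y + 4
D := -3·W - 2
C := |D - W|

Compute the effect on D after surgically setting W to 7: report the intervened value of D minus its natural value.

-3

The intervention breaks the incoming arrows to W: W := -3·Z + 2·Y + 4 no longer applies, and W = 7.
D = -3·W - 2  [with W=7]  = -23
Without intervention: Y = 2·E  [with E=2]  = 4; Z = min(Y, E)  [with Y=4, E=2]  = 2; W = -3·Z + 2·Y + 4  [with Z=2, Y=4]  = 6; D = -3·W - 2  [with W=6]  = -20.
Change = -23 − (-20) = -3.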